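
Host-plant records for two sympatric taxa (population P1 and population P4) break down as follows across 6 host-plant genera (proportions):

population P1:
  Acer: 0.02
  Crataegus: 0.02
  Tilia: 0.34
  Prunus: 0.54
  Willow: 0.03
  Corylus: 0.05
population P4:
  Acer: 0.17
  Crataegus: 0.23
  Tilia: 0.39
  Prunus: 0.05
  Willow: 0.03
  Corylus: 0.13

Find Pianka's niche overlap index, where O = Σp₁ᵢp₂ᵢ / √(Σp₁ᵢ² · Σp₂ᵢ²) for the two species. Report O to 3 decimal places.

Σ p₁ᵢp₂ᵢ = 0.0034 + 0.0046 + 0.1326 + 0.0270 + 0.0009 + 0.0065 = 0.1750
Σp_1ᵢ² = 0.02² + 0.02² + 0.34² + 0.54² + 0.03² + 0.05² = 0.0004 + 0.0004 + 0.1156 + 0.2916 + 0.0009 + 0.0025 = 0.4114
Σp_2ᵢ² = 0.17² + 0.23² + 0.39² + 0.05² + 0.03² + 0.13² = 0.0289 + 0.0529 + 0.1521 + 0.0025 + 0.0009 + 0.0169 = 0.2542
O = 0.1750 / √(0.4114 × 0.2542) = 0.1750 / 0.323385 = 0.54115

0.541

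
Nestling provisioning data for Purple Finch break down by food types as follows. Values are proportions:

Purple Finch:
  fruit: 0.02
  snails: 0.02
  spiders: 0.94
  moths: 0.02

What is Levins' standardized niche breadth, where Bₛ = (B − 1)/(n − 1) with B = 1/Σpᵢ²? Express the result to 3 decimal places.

Σpᵢ² = 0.02² + 0.02² + 0.94² + 0.02² = 0.0004 + 0.0004 + 0.8836 + 0.0004 = 0.8848
B = 1 / 0.8848 = 1.13020
Bₛ = (B − 1)/(n − 1) = (1.13020 − 1)/(4 − 1) = 0.13020/3 = 0.04340

0.043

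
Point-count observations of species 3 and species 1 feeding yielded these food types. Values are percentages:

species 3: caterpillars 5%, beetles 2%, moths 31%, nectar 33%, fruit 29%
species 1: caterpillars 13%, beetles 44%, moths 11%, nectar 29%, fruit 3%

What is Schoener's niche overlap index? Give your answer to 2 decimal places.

Convert percentages to proportions (divide by 100).
Σ|p₁ᵢ − p₂ᵢ| = 0.08 + 0.42 + 0.20 + 0.04 + 0.26 = 1.00
D = 1 − ½ × 1.00 = 1 − 0.500 = 0.5000

0.50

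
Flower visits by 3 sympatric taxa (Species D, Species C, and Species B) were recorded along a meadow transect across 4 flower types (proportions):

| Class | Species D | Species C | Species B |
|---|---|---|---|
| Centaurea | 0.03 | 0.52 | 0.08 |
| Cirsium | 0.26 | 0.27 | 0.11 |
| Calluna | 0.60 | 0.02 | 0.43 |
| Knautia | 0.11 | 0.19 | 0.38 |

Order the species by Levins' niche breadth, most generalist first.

Species B > Species C > Species D

Σp_Dᵢ² = 0.03² + 0.26² + 0.60² + 0.11² = 0.0009 + 0.0676 + 0.3600 + 0.0121 = 0.4406
B_D = 1 / 0.4406 = 2.2696
Σp_Cᵢ² = 0.52² + 0.27² + 0.02² + 0.19² = 0.2704 + 0.0729 + 0.0004 + 0.0361 = 0.3798
B_C = 1 / 0.3798 = 2.6330
Σp_Bᵢ² = 0.08² + 0.11² + 0.43² + 0.38² = 0.0064 + 0.0121 + 0.1849 + 0.1444 = 0.3478
B_B = 1 / 0.3478 = 2.8752
Ranking by B (broadest → narrowest): Species B (2.88) > Species C (2.63) > Species D (2.27)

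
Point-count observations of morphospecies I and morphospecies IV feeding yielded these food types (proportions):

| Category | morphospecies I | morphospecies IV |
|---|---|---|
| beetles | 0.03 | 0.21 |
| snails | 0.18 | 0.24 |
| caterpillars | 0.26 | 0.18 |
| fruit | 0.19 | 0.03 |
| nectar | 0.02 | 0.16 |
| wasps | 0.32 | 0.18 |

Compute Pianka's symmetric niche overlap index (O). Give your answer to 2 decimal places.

0.76

Σ p₁ᵢp₂ᵢ = 0.0063 + 0.0432 + 0.0468 + 0.0057 + 0.0032 + 0.0576 = 0.1628
Σp_1ᵢ² = 0.03² + 0.18² + 0.26² + 0.19² + 0.02² + 0.32² = 0.0009 + 0.0324 + 0.0676 + 0.0361 + 0.0004 + 0.1024 = 0.2398
Σp_2ᵢ² = 0.21² + 0.24² + 0.18² + 0.03² + 0.16² + 0.18² = 0.0441 + 0.0576 + 0.0324 + 0.0009 + 0.0256 + 0.0324 = 0.1930
O = 0.1628 / √(0.2398 × 0.1930) = 0.1628 / 0.21513 = 0.7568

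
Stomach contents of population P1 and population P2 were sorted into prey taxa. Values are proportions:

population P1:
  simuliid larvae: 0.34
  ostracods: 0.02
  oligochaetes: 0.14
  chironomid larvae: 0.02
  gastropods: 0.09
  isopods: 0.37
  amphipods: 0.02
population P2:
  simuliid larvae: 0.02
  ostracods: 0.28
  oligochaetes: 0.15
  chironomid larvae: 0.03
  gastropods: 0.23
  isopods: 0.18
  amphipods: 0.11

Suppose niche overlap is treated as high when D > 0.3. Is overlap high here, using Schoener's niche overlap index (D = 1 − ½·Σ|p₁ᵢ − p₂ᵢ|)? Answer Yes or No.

Σ|p₁ᵢ − p₂ᵢ| = 0.32 + 0.26 + 0.01 + 0.01 + 0.14 + 0.19 + 0.09 = 1.02
D = 1 − ½ × 1.02 = 1 − 0.510 = 0.4900
D = 0.4900 > 0.3 → Yes.

Yes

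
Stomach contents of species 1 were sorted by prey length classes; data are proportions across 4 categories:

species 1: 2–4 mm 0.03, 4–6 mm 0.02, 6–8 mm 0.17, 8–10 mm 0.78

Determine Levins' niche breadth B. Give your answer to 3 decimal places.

Σpᵢ² = 0.03² + 0.02² + 0.17² + 0.78² = 0.0009 + 0.0004 + 0.0289 + 0.6084 = 0.6386
B = 1 / 0.6386 = 1.56593

1.566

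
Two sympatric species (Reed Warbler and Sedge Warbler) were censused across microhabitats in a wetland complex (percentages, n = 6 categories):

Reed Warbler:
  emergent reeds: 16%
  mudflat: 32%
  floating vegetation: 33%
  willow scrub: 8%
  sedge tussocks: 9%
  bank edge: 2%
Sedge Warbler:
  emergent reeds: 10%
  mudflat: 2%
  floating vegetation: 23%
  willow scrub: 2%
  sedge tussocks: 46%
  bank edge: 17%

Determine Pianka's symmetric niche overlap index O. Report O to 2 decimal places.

0.52

Convert percentages to proportions (divide by 100).
Σ p₁ᵢp₂ᵢ = 0.0160 + 0.0064 + 0.0759 + 0.0016 + 0.0414 + 0.0034 = 0.1447
Σp_1ᵢ² = 0.16² + 0.32² + 0.33² + 0.08² + 0.09² + 0.02² = 0.0256 + 0.1024 + 0.1089 + 0.0064 + 0.0081 + 0.0004 = 0.2518
Σp_2ᵢ² = 0.10² + 0.02² + 0.23² + 0.02² + 0.46² + 0.17² = 0.0100 + 0.0004 + 0.0529 + 0.0004 + 0.2116 + 0.0289 = 0.3042
O = 0.1447 / √(0.2518 × 0.3042) = 0.1447 / 0.27676 = 0.5228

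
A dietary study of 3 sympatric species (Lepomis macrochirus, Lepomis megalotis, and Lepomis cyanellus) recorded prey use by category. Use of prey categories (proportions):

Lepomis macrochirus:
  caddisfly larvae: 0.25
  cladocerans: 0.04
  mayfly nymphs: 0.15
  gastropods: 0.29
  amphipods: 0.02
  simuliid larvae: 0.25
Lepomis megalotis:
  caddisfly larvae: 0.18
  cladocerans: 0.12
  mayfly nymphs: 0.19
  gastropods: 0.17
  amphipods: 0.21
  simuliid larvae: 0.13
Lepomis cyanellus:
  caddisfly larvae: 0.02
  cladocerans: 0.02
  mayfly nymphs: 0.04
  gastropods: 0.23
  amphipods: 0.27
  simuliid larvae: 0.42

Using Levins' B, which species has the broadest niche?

Σp_macrᵢ² = 0.25² + 0.04² + 0.15² + 0.29² + 0.02² + 0.25² = 0.0625 + 0.0016 + 0.0225 + 0.0841 + 0.0004 + 0.0625 = 0.2336
B_macr = 1 / 0.2336 = 4.2808
Σp_megaᵢ² = 0.18² + 0.12² + 0.19² + 0.17² + 0.21² + 0.13² = 0.0324 + 0.0144 + 0.0361 + 0.0289 + 0.0441 + 0.0169 = 0.1728
B_mega = 1 / 0.1728 = 5.7870
Σp_cyanᵢ² = 0.02² + 0.02² + 0.04² + 0.23² + 0.27² + 0.42² = 0.0004 + 0.0004 + 0.0016 + 0.0529 + 0.0729 + 0.1764 = 0.3046
B_cyan = 1 / 0.3046 = 3.2830
Highest B → broadest niche (most generalist): Lepomis megalotis (B = 5.79).

Lepomis megalotis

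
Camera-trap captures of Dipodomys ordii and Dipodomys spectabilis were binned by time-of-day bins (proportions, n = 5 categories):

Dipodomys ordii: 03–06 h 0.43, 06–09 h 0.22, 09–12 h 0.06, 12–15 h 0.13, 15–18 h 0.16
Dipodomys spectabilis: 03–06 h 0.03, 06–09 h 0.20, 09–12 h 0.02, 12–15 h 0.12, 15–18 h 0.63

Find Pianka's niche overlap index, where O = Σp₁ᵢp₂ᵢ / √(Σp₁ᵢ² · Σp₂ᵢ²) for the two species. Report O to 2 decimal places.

Σ p₁ᵢp₂ᵢ = 0.0129 + 0.0440 + 0.0012 + 0.0156 + 0.1008 = 0.1745
Σp_1ᵢ² = 0.43² + 0.22² + 0.06² + 0.13² + 0.16² = 0.1849 + 0.0484 + 0.0036 + 0.0169 + 0.0256 = 0.2794
Σp_2ᵢ² = 0.03² + 0.20² + 0.02² + 0.12² + 0.63² = 0.0009 + 0.0400 + 0.0004 + 0.0144 + 0.3969 = 0.4526
O = 0.1745 / √(0.2794 × 0.4526) = 0.1745 / 0.35561 = 0.4907

0.49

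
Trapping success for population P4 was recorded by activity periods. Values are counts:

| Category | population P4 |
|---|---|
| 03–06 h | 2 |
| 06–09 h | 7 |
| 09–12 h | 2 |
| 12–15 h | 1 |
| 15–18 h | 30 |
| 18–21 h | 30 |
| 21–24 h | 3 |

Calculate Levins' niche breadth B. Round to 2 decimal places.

Proportions for population P4 (n=75): 2/75=0.0267, 7/75=0.0933, 2/75=0.0267, 1/75=0.0133, 30/75=0.4000, 30/75=0.4000, 3/75=0.0400
Σpᵢ² = 0.0267² + 0.0933² + 0.0267² + 0.0133² + 0.4000² + 0.4000² + 0.0400² = 0.000713 + 0.008705 + 0.000713 + 0.000177 + 0.160000 + 0.160000 + 0.001600 = 0.331908
B = 1 / 0.331908 = 3.0129

3.01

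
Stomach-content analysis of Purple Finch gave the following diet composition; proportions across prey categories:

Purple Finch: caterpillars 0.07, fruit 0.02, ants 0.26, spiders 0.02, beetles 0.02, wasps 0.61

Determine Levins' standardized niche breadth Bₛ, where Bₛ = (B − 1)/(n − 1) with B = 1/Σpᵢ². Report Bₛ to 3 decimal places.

Σpᵢ² = 0.07² + 0.02² + 0.26² + 0.02² + 0.02² + 0.61² = 0.0049 + 0.0004 + 0.0676 + 0.0004 + 0.0004 + 0.3721 = 0.4458
B = 1 / 0.4458 = 2.24316
Bₛ = (B − 1)/(n − 1) = (2.24316 − 1)/(6 − 1) = 1.24316/5 = 0.24863

0.249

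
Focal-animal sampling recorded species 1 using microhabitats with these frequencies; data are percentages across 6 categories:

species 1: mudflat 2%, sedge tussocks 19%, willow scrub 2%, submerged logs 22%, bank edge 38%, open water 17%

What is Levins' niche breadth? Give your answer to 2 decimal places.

3.87

Convert percentages to proportions (divide by 100).
Σpᵢ² = 0.02² + 0.19² + 0.02² + 0.22² + 0.38² + 0.17² = 0.0004 + 0.0361 + 0.0004 + 0.0484 + 0.1444 + 0.0289 = 0.2586
B = 1 / 0.2586 = 3.8670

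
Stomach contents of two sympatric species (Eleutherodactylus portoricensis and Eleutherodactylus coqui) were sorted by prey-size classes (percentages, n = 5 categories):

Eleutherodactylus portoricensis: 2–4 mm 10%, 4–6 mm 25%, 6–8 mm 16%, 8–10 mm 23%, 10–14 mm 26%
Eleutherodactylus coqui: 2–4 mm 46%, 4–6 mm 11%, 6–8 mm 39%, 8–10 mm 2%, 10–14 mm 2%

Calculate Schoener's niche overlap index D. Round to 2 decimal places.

0.41

Convert percentages to proportions (divide by 100).
Σ|p₁ᵢ − p₂ᵢ| = 0.36 + 0.14 + 0.23 + 0.21 + 0.24 = 1.18
D = 1 − ½ × 1.18 = 1 − 0.590 = 0.4100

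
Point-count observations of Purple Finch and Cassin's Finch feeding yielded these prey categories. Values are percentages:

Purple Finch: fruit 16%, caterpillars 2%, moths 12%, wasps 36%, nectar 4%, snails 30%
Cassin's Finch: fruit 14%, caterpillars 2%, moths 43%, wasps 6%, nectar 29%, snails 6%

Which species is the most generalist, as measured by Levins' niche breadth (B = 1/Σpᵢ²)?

Convert percentages to proportions (divide by 100).
Σp_Purpᵢ² = 0.16² + 0.02² + 0.12² + 0.36² + 0.04² + 0.30² = 0.0256 + 0.0004 + 0.0144 + 0.1296 + 0.0016 + 0.0900 = 0.2616
B_Purp = 1 / 0.2616 = 3.8226
Σp_Cassᵢ² = 0.14² + 0.02² + 0.43² + 0.06² + 0.29² + 0.06² = 0.0196 + 0.0004 + 0.1849 + 0.0036 + 0.0841 + 0.0036 = 0.2962
B_Cass = 1 / 0.2962 = 3.3761
Highest B → broadest niche (most generalist): Purple Finch (B = 3.82).

Purple Finch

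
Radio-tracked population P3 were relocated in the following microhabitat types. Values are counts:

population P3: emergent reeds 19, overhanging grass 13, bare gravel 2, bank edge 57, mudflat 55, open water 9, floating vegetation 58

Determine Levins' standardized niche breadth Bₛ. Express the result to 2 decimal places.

0.57

Proportions for population P3 (n=213): 19/213=0.0892, 13/213=0.0610, 2/213=0.0094, 57/213=0.2676, 55/213=0.2582, 9/213=0.0423, 58/213=0.2723
Σpᵢ² = 0.0892² + 0.0610² + 0.0094² + 0.2676² + 0.2582² + 0.0423² + 0.2723² = 0.007957 + 0.003721 + 0.000088 + 0.071610 + 0.066667 + 0.001789 + 0.074147 = 0.225979
B = 1 / 0.225979 = 4.4252
Bₛ = (B − 1)/(n − 1) = (4.4252 − 1)/(7 − 1) = 3.4252/6 = 0.5709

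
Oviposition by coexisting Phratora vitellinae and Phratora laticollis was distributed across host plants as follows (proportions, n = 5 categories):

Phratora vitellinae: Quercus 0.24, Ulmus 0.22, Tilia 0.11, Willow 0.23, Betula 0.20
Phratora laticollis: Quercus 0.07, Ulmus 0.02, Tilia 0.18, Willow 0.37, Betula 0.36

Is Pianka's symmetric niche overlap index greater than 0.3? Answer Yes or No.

Yes

Σ p₁ᵢp₂ᵢ = 0.0168 + 0.0044 + 0.0198 + 0.0851 + 0.0720 = 0.1981
Σp_1ᵢ² = 0.24² + 0.22² + 0.11² + 0.23² + 0.20² = 0.0576 + 0.0484 + 0.0121 + 0.0529 + 0.0400 = 0.2110
Σp_2ᵢ² = 0.07² + 0.02² + 0.18² + 0.37² + 0.36² = 0.0049 + 0.0004 + 0.0324 + 0.1369 + 0.1296 = 0.3042
O = 0.1981 / √(0.2110 × 0.3042) = 0.1981 / 0.25335 = 0.7819
O = 0.7819 > 0.3 → Yes.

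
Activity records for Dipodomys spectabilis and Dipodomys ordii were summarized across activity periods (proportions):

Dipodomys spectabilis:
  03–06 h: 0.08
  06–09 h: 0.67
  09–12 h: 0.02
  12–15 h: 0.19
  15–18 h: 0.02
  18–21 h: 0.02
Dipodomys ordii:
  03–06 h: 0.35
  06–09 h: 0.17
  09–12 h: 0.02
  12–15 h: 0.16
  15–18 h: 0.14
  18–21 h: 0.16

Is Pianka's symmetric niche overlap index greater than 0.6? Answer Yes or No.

No

Σ p₁ᵢp₂ᵢ = 0.0280 + 0.1139 + 0.0004 + 0.0304 + 0.0028 + 0.0032 = 0.1787
Σp_1ᵢ² = 0.08² + 0.67² + 0.02² + 0.19² + 0.02² + 0.02² = 0.0064 + 0.4489 + 0.0004 + 0.0361 + 0.0004 + 0.0004 = 0.4926
Σp_2ᵢ² = 0.35² + 0.17² + 0.02² + 0.16² + 0.14² + 0.16² = 0.1225 + 0.0289 + 0.0004 + 0.0256 + 0.0196 + 0.0256 = 0.2226
O = 0.1787 / √(0.4926 × 0.2226) = 0.1787 / 0.33114 = 0.5397
O = 0.5397 < 0.6 → No.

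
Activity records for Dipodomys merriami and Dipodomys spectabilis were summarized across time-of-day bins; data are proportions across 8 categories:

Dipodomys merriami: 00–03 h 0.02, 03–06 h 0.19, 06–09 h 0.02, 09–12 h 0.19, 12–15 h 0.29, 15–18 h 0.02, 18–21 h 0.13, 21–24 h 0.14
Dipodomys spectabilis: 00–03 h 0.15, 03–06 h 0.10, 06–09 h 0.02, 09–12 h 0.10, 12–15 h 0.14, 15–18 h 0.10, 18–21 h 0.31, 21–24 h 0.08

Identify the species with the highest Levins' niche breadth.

Σp_merrᵢ² = 0.02² + 0.19² + 0.02² + 0.19² + 0.29² + 0.02² + 0.13² + 0.14² = 0.0004 + 0.0361 + 0.0004 + 0.0361 + 0.0841 + 0.0004 + 0.0169 + 0.0196 = 0.1940
B_merr = 1 / 0.1940 = 5.1546
Σp_specᵢ² = 0.15² + 0.10² + 0.02² + 0.10² + 0.14² + 0.10² + 0.31² + 0.08² = 0.0225 + 0.0100 + 0.0004 + 0.0100 + 0.0196 + 0.0100 + 0.0961 + 0.0064 = 0.1750
B_spec = 1 / 0.1750 = 5.7143
Highest B → broadest niche (most generalist): Dipodomys spectabilis (B = 5.71).

Dipodomys spectabilis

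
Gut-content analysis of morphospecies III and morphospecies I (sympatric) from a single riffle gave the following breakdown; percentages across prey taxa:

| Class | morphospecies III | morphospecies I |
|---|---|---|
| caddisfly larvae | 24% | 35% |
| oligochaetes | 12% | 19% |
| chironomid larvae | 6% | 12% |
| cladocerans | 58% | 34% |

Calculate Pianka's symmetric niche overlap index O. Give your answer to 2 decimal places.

0.90

Convert percentages to proportions (divide by 100).
Σ p₁ᵢp₂ᵢ = 0.0840 + 0.0228 + 0.0072 + 0.1972 = 0.3112
Σp_1ᵢ² = 0.24² + 0.12² + 0.06² + 0.58² = 0.0576 + 0.0144 + 0.0036 + 0.3364 = 0.4120
Σp_2ᵢ² = 0.35² + 0.19² + 0.12² + 0.34² = 0.1225 + 0.0361 + 0.0144 + 0.1156 = 0.2886
O = 0.3112 / √(0.4120 × 0.2886) = 0.3112 / 0.34482 = 0.9025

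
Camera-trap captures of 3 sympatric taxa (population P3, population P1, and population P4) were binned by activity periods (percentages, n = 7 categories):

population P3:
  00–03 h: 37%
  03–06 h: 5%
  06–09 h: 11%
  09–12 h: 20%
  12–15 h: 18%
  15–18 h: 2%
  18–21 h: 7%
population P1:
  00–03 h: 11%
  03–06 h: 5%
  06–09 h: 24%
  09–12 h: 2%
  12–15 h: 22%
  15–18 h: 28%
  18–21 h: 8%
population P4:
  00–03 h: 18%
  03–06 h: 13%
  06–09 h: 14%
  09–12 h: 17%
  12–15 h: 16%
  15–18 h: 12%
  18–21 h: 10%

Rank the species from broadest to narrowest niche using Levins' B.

Convert percentages to proportions (divide by 100).
Σp_P3ᵢ² = 0.37² + 0.05² + 0.11² + 0.20² + 0.18² + 0.02² + 0.07² = 0.1369 + 0.0025 + 0.0121 + 0.0400 + 0.0324 + 0.0004 + 0.0049 = 0.2292
B_P3 = 1 / 0.2292 = 4.3630
Σp_P1ᵢ² = 0.11² + 0.05² + 0.24² + 0.02² + 0.22² + 0.28² + 0.08² = 0.0121 + 0.0025 + 0.0576 + 0.0004 + 0.0484 + 0.0784 + 0.0064 = 0.2058
B_P1 = 1 / 0.2058 = 4.8591
Σp_P4ᵢ² = 0.18² + 0.13² + 0.14² + 0.17² + 0.16² + 0.12² + 0.10² = 0.0324 + 0.0169 + 0.0196 + 0.0289 + 0.0256 + 0.0144 + 0.0100 = 0.1478
B_P4 = 1 / 0.1478 = 6.7659
Ranking by B (broadest → narrowest): population P4 (6.77) > population P1 (4.86) > population P3 (4.36)

population P4 > population P1 > population P3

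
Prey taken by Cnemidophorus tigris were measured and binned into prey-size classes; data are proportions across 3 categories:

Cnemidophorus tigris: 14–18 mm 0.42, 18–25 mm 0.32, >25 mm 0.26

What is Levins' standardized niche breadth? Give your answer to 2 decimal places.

0.94

Σpᵢ² = 0.42² + 0.32² + 0.26² = 0.1764 + 0.1024 + 0.0676 = 0.3464
B = 1 / 0.3464 = 2.8868
Bₛ = (B − 1)/(n − 1) = (2.8868 − 1)/(3 − 1) = 1.8868/2 = 0.9434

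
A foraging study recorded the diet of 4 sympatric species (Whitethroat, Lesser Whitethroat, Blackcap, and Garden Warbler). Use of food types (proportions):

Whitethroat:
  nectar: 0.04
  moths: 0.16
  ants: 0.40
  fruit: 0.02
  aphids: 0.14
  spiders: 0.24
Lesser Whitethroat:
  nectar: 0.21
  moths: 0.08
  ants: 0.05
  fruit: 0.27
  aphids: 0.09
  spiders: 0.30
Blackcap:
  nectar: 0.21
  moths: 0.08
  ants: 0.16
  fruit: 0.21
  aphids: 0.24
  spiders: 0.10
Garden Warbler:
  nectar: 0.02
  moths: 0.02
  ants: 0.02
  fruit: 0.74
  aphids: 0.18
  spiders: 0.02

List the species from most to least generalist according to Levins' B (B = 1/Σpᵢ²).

Blackcap > Lesser Whitethroat > Whitethroat > Garden Warbler

Σp_Whitᵢ² = 0.04² + 0.16² + 0.40² + 0.02² + 0.14² + 0.24² = 0.0016 + 0.0256 + 0.1600 + 0.0004 + 0.0196 + 0.0576 = 0.2648
B_Whit = 1 / 0.2648 = 3.7764
Σp_Lessᵢ² = 0.21² + 0.08² + 0.05² + 0.27² + 0.09² + 0.30² = 0.0441 + 0.0064 + 0.0025 + 0.0729 + 0.0081 + 0.0900 = 0.2240
B_Less = 1 / 0.2240 = 4.4643
Σp_Blacᵢ² = 0.21² + 0.08² + 0.16² + 0.21² + 0.24² + 0.10² = 0.0441 + 0.0064 + 0.0256 + 0.0441 + 0.0576 + 0.0100 = 0.1878
B_Blac = 1 / 0.1878 = 5.3248
Σp_Gardᵢ² = 0.02² + 0.02² + 0.02² + 0.74² + 0.18² + 0.02² = 0.0004 + 0.0004 + 0.0004 + 0.5476 + 0.0324 + 0.0004 = 0.5816
B_Gard = 1 / 0.5816 = 1.7194
Ranking by B (broadest → narrowest): Blackcap (5.32) > Lesser Whitethroat (4.46) > Whitethroat (3.78) > Garden Warbler (1.72)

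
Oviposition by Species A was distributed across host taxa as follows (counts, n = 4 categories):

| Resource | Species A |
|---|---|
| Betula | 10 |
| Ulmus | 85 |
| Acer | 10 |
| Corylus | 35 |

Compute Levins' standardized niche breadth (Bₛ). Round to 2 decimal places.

Proportions for Species A (n=140): 10/140=0.0714, 85/140=0.6071, 10/140=0.0714, 35/140=0.2500
Σpᵢ² = 0.0714² + 0.6071² + 0.0714² + 0.2500² = 0.005098 + 0.368570 + 0.005098 + 0.062500 = 0.441266
B = 1 / 0.441266 = 2.2662
Bₛ = (B − 1)/(n − 1) = (2.2662 − 1)/(4 − 1) = 1.2662/3 = 0.4221

0.42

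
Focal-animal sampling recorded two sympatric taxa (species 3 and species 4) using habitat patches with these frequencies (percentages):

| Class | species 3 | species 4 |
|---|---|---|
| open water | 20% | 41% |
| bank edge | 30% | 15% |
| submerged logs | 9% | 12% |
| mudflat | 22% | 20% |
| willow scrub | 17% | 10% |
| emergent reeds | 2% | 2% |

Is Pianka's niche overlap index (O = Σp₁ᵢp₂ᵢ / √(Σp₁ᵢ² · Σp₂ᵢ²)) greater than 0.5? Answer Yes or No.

Yes

Convert percentages to proportions (divide by 100).
Σ p₁ᵢp₂ᵢ = 0.0820 + 0.0450 + 0.0108 + 0.0440 + 0.0170 + 0.0004 = 0.1992
Σp_1ᵢ² = 0.20² + 0.30² + 0.09² + 0.22² + 0.17² + 0.02² = 0.0400 + 0.0900 + 0.0081 + 0.0484 + 0.0289 + 0.0004 = 0.2158
Σp_2ᵢ² = 0.41² + 0.15² + 0.12² + 0.20² + 0.10² + 0.02² = 0.1681 + 0.0225 + 0.0144 + 0.0400 + 0.0100 + 0.0004 = 0.2554
O = 0.1992 / √(0.2158 × 0.2554) = 0.1992 / 0.23477 = 0.8485
O = 0.8485 > 0.5 → Yes.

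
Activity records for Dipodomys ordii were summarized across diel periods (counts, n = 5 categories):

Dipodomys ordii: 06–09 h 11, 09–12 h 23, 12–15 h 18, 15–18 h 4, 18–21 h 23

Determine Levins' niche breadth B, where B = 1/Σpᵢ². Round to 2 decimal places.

Proportions for Dipodomys ordii (n=79): 11/79=0.1392, 23/79=0.2911, 18/79=0.2278, 4/79=0.0506, 23/79=0.2911
Σpᵢ² = 0.1392² + 0.2911² + 0.2278² + 0.0506² + 0.2911² = 0.019377 + 0.084739 + 0.051893 + 0.002560 + 0.084739 = 0.243308
B = 1 / 0.243308 = 4.1100

4.11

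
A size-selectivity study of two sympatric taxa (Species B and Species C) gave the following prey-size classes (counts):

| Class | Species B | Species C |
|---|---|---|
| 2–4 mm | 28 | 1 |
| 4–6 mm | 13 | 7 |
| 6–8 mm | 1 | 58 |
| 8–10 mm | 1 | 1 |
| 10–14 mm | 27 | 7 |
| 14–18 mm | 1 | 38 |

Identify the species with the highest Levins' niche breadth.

Species B

Proportions for Species B (n=71): 28/71=0.3944, 13/71=0.1831, 1/71=0.0141, 1/71=0.0141, 27/71=0.3803, 1/71=0.0141
Proportions for Species C (n=112): 1/112=0.0089, 7/112=0.0625, 58/112=0.5179, 1/112=0.0089, 7/112=0.0625, 38/112=0.3393
Σp_Bᵢ² = 0.3944² + 0.1831² + 0.0141² + 0.0141² + 0.3803² + 0.0141² = 0.155551 + 0.033526 + 0.000199 + 0.000199 + 0.144628 + 0.000199 = 0.334302
B_B = 1 / 0.334302 = 2.9913
Σp_Cᵢ² = 0.0089² + 0.0625² + 0.5179² + 0.0089² + 0.0625² + 0.3393² = 0.000079 + 0.003906 + 0.268220 + 0.000079 + 0.003906 + 0.115124 = 0.391314
B_C = 1 / 0.391314 = 2.5555
Highest B → broadest niche (most generalist): Species B (B = 2.99).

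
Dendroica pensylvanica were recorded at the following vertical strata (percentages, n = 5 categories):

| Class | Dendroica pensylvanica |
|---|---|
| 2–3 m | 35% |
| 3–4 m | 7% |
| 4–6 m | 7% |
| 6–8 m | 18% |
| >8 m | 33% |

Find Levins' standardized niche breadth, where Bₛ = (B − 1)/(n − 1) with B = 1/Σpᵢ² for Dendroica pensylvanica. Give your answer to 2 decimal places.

0.66

Convert percentages to proportions (divide by 100).
Σpᵢ² = 0.35² + 0.07² + 0.07² + 0.18² + 0.33² = 0.1225 + 0.0049 + 0.0049 + 0.0324 + 0.1089 = 0.2736
B = 1 / 0.2736 = 3.6550
Bₛ = (B − 1)/(n − 1) = (3.6550 − 1)/(5 − 1) = 2.6550/4 = 0.6638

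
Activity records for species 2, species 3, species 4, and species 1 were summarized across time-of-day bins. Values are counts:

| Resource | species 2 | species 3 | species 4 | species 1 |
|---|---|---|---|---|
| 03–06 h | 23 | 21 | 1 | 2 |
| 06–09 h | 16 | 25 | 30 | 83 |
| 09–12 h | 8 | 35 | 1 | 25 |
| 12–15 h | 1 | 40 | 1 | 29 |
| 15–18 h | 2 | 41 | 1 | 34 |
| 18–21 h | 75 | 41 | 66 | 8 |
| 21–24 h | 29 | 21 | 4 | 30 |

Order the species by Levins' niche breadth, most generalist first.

Proportions for species 2 (n=154): 23/154=0.1494, 16/154=0.1039, 8/154=0.0519, 1/154=0.0065, 2/154=0.0130, 75/154=0.4870, 29/154=0.1883
Proportions for species 3 (n=224): 21/224=0.0938, 25/224=0.1116, 35/224=0.1563, 40/224=0.1786, 41/224=0.1830, 41/224=0.1830, 21/224=0.0938
Proportions for species 4 (n=104): 1/104=0.0096, 30/104=0.2885, 1/104=0.0096, 1/104=0.0096, 1/104=0.0096, 66/104=0.6346, 4/104=0.0385
Proportions for species 1 (n=211): 2/211=0.0095, 83/211=0.3934, 25/211=0.1185, 29/211=0.1374, 34/211=0.1611, 8/211=0.0379, 30/211=0.1422
Σp_2ᵢ² = 0.1494² + 0.1039² + 0.0519² + 0.0065² + 0.0130² + 0.4870² + 0.1883² = 0.022320 + 0.010795 + 0.002694 + 0.000042 + 0.000169 + 0.237169 + 0.035457 = 0.308646
B_2 = 1 / 0.308646 = 3.2400
Σp_3ᵢ² = 0.0938² + 0.1116² + 0.1563² + 0.1786² + 0.1830² + 0.1830² + 0.0938² = 0.008798 + 0.012455 + 0.024430 + 0.031898 + 0.033489 + 0.033489 + 0.008798 = 0.153357
B_3 = 1 / 0.153357 = 6.5207
Σp_4ᵢ² = 0.0096² + 0.2885² + 0.0096² + 0.0096² + 0.0096² + 0.6346² + 0.0385² = 0.000092 + 0.083232 + 0.000092 + 0.000092 + 0.000092 + 0.402717 + 0.001482 = 0.487799
B_4 = 1 / 0.487799 = 2.0500
Σp_1ᵢ² = 0.0095² + 0.3934² + 0.1185² + 0.1374² + 0.1611² + 0.0379² + 0.1422² = 0.000090 + 0.154764 + 0.014042 + 0.018879 + 0.025953 + 0.001436 + 0.020221 = 0.235385
B_1 = 1 / 0.235385 = 4.2484
Ranking by B (broadest → narrowest): species 3 (6.52) > species 1 (4.25) > species 2 (3.24) > species 4 (2.05)

species 3 > species 1 > species 2 > species 4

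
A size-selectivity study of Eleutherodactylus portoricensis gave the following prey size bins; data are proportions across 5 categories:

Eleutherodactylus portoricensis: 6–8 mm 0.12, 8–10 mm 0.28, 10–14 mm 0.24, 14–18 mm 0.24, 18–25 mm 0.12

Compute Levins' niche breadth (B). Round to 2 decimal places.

Σpᵢ² = 0.12² + 0.28² + 0.24² + 0.24² + 0.12² = 0.0144 + 0.0784 + 0.0576 + 0.0576 + 0.0144 = 0.2224
B = 1 / 0.2224 = 4.4964

4.50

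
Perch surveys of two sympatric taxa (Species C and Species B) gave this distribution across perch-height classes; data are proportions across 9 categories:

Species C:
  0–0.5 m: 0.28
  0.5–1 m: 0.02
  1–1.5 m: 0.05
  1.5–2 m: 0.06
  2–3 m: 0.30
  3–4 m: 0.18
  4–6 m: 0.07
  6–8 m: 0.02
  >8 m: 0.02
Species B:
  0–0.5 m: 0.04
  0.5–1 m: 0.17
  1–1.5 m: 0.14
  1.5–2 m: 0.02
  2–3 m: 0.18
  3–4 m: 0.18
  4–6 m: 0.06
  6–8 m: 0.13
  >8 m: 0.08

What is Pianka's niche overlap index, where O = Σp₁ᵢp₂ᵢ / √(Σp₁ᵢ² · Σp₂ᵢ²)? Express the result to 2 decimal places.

0.68

Σ p₁ᵢp₂ᵢ = 0.0112 + 0.0034 + 0.0070 + 0.0012 + 0.0540 + 0.0324 + 0.0042 + 0.0026 + 0.0016 = 0.1176
Σp_1ᵢ² = 0.28² + 0.02² + 0.05² + 0.06² + 0.30² + 0.18² + 0.07² + 0.02² + 0.02² = 0.0784 + 0.0004 + 0.0025 + 0.0036 + 0.0900 + 0.0324 + 0.0049 + 0.0004 + 0.0004 = 0.2130
Σp_2ᵢ² = 0.04² + 0.17² + 0.14² + 0.02² + 0.18² + 0.18² + 0.06² + 0.13² + 0.08² = 0.0016 + 0.0289 + 0.0196 + 0.0004 + 0.0324 + 0.0324 + 0.0036 + 0.0169 + 0.0064 = 0.1422
O = 0.1176 / √(0.2130 × 0.1422) = 0.1176 / 0.17404 = 0.6757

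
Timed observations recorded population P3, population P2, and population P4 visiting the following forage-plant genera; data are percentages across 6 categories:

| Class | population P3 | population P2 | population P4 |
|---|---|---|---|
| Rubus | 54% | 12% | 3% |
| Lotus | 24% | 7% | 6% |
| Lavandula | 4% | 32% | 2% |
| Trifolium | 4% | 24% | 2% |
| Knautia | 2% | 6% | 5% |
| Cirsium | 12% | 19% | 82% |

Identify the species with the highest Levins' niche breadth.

population P2

Convert percentages to proportions (divide by 100).
Σp_P3ᵢ² = 0.54² + 0.24² + 0.04² + 0.04² + 0.02² + 0.12² = 0.2916 + 0.0576 + 0.0016 + 0.0016 + 0.0004 + 0.0144 = 0.3672
B_P3 = 1 / 0.3672 = 2.7233
Σp_P2ᵢ² = 0.12² + 0.07² + 0.32² + 0.24² + 0.06² + 0.19² = 0.0144 + 0.0049 + 0.1024 + 0.0576 + 0.0036 + 0.0361 = 0.2190
B_P2 = 1 / 0.2190 = 4.5662
Σp_P4ᵢ² = 0.03² + 0.06² + 0.02² + 0.02² + 0.05² + 0.82² = 0.0009 + 0.0036 + 0.0004 + 0.0004 + 0.0025 + 0.6724 = 0.6802
B_P4 = 1 / 0.6802 = 1.4702
Highest B → broadest niche (most generalist): population P2 (B = 4.57).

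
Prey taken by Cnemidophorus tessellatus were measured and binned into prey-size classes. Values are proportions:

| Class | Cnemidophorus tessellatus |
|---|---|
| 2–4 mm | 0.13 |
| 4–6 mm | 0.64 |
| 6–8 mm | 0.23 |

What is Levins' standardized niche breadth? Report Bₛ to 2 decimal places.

Σpᵢ² = 0.13² + 0.64² + 0.23² = 0.0169 + 0.4096 + 0.0529 = 0.4794
B = 1 / 0.4794 = 2.0859
Bₛ = (B − 1)/(n − 1) = (2.0859 − 1)/(3 − 1) = 1.0859/2 = 0.5430

0.54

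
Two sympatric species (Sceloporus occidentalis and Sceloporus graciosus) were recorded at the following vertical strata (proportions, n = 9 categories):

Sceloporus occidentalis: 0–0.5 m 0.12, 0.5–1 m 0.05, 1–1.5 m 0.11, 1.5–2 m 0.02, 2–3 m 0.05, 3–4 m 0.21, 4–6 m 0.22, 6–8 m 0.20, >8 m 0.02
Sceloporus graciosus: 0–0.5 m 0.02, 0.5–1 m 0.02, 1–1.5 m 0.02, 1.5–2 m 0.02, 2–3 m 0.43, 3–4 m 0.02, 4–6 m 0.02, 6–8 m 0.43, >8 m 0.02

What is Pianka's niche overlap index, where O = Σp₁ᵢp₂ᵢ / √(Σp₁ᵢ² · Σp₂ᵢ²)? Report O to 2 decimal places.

Σ p₁ᵢp₂ᵢ = 0.0024 + 0.0010 + 0.0022 + 0.0004 + 0.0215 + 0.0042 + 0.0044 + 0.0860 + 0.0004 = 0.1225
Σp_1ᵢ² = 0.12² + 0.05² + 0.11² + 0.02² + 0.05² + 0.21² + 0.22² + 0.20² + 0.02² = 0.0144 + 0.0025 + 0.0121 + 0.0004 + 0.0025 + 0.0441 + 0.0484 + 0.0400 + 0.0004 = 0.1648
Σp_2ᵢ² = 0.02² + 0.02² + 0.02² + 0.02² + 0.43² + 0.02² + 0.02² + 0.43² + 0.02² = 0.0004 + 0.0004 + 0.0004 + 0.0004 + 0.1849 + 0.0004 + 0.0004 + 0.1849 + 0.0004 = 0.3726
O = 0.1225 / √(0.1648 × 0.3726) = 0.1225 / 0.24780 = 0.4944

0.49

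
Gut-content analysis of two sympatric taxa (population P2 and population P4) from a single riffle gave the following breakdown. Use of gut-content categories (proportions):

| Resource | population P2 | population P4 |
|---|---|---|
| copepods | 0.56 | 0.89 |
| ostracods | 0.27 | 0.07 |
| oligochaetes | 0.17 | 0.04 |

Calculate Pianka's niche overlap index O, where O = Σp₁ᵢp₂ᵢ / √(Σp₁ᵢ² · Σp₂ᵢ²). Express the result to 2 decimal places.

Σ p₁ᵢp₂ᵢ = 0.4984 + 0.0189 + 0.0068 = 0.5241
Σp_1ᵢ² = 0.56² + 0.27² + 0.17² = 0.3136 + 0.0729 + 0.0289 = 0.4154
Σp_2ᵢ² = 0.89² + 0.07² + 0.04² = 0.7921 + 0.0049 + 0.0016 = 0.7986
O = 0.5241 / √(0.4154 × 0.7986) = 0.5241 / 0.57597 = 0.9099

0.91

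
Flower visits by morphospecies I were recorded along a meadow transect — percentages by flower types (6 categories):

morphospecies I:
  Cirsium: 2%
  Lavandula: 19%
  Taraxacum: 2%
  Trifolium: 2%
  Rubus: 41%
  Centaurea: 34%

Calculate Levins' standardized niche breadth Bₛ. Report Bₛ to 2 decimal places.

Convert percentages to proportions (divide by 100).
Σpᵢ² = 0.02² + 0.19² + 0.02² + 0.02² + 0.41² + 0.34² = 0.0004 + 0.0361 + 0.0004 + 0.0004 + 0.1681 + 0.1156 = 0.3210
B = 1 / 0.3210 = 3.1153
Bₛ = (B − 1)/(n − 1) = (3.1153 − 1)/(6 − 1) = 2.1153/5 = 0.4231

0.42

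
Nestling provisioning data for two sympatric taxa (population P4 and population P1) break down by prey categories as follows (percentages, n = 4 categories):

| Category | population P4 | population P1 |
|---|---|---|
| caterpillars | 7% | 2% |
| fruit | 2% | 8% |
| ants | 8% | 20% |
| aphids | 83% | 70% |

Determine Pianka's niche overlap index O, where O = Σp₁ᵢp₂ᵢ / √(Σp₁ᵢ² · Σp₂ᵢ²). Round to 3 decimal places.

Convert percentages to proportions (divide by 100).
Σ p₁ᵢp₂ᵢ = 0.0014 + 0.0016 + 0.0160 + 0.5810 = 0.6000
Σp_1ᵢ² = 0.07² + 0.02² + 0.08² + 0.83² = 0.0049 + 0.0004 + 0.0064 + 0.6889 = 0.7006
Σp_2ᵢ² = 0.02² + 0.08² + 0.20² + 0.70² = 0.0004 + 0.0064 + 0.0400 + 0.4900 = 0.5368
O = 0.6000 / √(0.7006 × 0.5368) = 0.6000 / 0.613255 = 0.97839

0.978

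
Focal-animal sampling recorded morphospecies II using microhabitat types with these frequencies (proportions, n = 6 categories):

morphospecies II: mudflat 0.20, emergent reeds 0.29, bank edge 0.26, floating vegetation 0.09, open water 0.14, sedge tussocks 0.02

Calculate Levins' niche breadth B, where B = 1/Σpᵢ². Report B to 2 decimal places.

4.55

Σpᵢ² = 0.20² + 0.29² + 0.26² + 0.09² + 0.14² + 0.02² = 0.0400 + 0.0841 + 0.0676 + 0.0081 + 0.0196 + 0.0004 = 0.2198
B = 1 / 0.2198 = 4.5496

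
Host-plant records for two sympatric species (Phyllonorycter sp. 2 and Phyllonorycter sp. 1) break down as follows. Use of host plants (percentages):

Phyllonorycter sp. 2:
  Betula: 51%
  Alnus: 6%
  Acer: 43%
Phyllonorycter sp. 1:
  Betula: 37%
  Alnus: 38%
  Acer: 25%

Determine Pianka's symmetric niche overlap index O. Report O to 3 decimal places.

Convert percentages to proportions (divide by 100).
Σ p₁ᵢp₂ᵢ = 0.1887 + 0.0228 + 0.1075 = 0.3190
Σp_1ᵢ² = 0.51² + 0.06² + 0.43² = 0.2601 + 0.0036 + 0.1849 = 0.4486
Σp_2ᵢ² = 0.37² + 0.38² + 0.25² = 0.1369 + 0.1444 + 0.0625 = 0.3438
O = 0.3190 / √(0.4486 × 0.3438) = 0.3190 / 0.392720 = 0.81228

0.812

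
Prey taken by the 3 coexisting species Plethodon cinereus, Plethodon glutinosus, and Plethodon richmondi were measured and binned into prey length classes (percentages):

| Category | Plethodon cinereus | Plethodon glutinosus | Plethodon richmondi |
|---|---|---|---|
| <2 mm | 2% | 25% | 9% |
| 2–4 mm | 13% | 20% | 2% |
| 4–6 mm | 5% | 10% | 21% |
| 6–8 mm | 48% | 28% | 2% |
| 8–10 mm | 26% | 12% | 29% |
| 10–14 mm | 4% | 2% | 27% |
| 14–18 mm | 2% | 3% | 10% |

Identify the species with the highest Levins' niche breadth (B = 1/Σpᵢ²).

Plethodon glutinosus

Convert percentages to proportions (divide by 100).
Σp_cineᵢ² = 0.02² + 0.13² + 0.05² + 0.48² + 0.26² + 0.04² + 0.02² = 0.0004 + 0.0169 + 0.0025 + 0.2304 + 0.0676 + 0.0016 + 0.0004 = 0.3198
B_cine = 1 / 0.3198 = 3.1270
Σp_glutᵢ² = 0.25² + 0.20² + 0.10² + 0.28² + 0.12² + 0.02² + 0.03² = 0.0625 + 0.0400 + 0.0100 + 0.0784 + 0.0144 + 0.0004 + 0.0009 = 0.2066
B_glut = 1 / 0.2066 = 4.8403
Σp_richᵢ² = 0.09² + 0.02² + 0.21² + 0.02² + 0.29² + 0.27² + 0.10² = 0.0081 + 0.0004 + 0.0441 + 0.0004 + 0.0841 + 0.0729 + 0.0100 = 0.2200
B_rich = 1 / 0.2200 = 4.5455
Highest B → broadest niche (most generalist): Plethodon glutinosus (B = 4.84).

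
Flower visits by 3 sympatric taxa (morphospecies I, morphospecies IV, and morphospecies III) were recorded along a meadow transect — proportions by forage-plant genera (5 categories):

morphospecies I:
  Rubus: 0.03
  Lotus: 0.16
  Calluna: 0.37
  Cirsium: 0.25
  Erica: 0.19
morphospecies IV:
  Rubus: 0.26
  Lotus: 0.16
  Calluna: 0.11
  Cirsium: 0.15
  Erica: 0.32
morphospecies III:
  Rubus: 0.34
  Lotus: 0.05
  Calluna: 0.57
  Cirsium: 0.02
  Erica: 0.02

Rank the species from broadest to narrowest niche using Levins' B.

Σp_Iᵢ² = 0.03² + 0.16² + 0.37² + 0.25² + 0.19² = 0.0009 + 0.0256 + 0.1369 + 0.0625 + 0.0361 = 0.2620
B_I = 1 / 0.2620 = 3.8168
Σp_IVᵢ² = 0.26² + 0.16² + 0.11² + 0.15² + 0.32² = 0.0676 + 0.0256 + 0.0121 + 0.0225 + 0.1024 = 0.2302
B_IV = 1 / 0.2302 = 4.3440
Σp_IIIᵢ² = 0.34² + 0.05² + 0.57² + 0.02² + 0.02² = 0.1156 + 0.0025 + 0.3249 + 0.0004 + 0.0004 = 0.4438
B_III = 1 / 0.4438 = 2.2533
Ranking by B (broadest → narrowest): morphospecies IV (4.34) > morphospecies I (3.82) > morphospecies III (2.25)

morphospecies IV > morphospecies I > morphospecies III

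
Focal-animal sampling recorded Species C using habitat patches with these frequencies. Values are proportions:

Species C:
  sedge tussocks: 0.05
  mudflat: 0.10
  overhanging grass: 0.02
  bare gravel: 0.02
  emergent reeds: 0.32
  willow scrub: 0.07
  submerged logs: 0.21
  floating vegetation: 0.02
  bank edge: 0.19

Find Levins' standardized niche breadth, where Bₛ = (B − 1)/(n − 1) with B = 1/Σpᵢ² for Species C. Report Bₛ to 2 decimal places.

Σpᵢ² = 0.05² + 0.10² + 0.02² + 0.02² + 0.32² + 0.07² + 0.21² + 0.02² + 0.19² = 0.0025 + 0.0100 + 0.0004 + 0.0004 + 0.1024 + 0.0049 + 0.0441 + 0.0004 + 0.0361 = 0.2012
B = 1 / 0.2012 = 4.9702
Bₛ = (B − 1)/(n − 1) = (4.9702 − 1)/(9 − 1) = 3.9702/8 = 0.4963

0.50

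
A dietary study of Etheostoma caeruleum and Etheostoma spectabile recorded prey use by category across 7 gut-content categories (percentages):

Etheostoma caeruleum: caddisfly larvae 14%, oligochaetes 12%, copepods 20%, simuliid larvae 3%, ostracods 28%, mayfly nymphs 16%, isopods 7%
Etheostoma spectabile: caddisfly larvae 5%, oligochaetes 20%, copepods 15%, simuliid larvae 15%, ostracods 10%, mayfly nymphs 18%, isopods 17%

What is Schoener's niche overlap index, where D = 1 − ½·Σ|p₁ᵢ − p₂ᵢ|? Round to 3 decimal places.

Convert percentages to proportions (divide by 100).
Σ|p₁ᵢ − p₂ᵢ| = 0.09 + 0.08 + 0.05 + 0.12 + 0.18 + 0.02 + 0.10 = 0.64
D = 1 − ½ × 0.64 = 1 − 0.320 = 0.68000

0.680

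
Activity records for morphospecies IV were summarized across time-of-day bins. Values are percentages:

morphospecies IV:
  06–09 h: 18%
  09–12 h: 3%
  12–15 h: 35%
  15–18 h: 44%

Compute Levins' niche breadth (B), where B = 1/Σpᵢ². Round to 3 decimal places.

Convert percentages to proportions (divide by 100).
Σpᵢ² = 0.18² + 0.03² + 0.35² + 0.44² = 0.0324 + 0.0009 + 0.1225 + 0.1936 = 0.3494
B = 1 / 0.3494 = 2.86205

2.862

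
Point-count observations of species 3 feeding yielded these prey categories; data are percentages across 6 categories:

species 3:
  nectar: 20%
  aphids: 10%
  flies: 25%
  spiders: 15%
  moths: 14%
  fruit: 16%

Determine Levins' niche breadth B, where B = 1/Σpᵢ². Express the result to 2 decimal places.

5.55

Convert percentages to proportions (divide by 100).
Σpᵢ² = 0.20² + 0.10² + 0.25² + 0.15² + 0.14² + 0.16² = 0.0400 + 0.0100 + 0.0625 + 0.0225 + 0.0196 + 0.0256 = 0.1802
B = 1 / 0.1802 = 5.5494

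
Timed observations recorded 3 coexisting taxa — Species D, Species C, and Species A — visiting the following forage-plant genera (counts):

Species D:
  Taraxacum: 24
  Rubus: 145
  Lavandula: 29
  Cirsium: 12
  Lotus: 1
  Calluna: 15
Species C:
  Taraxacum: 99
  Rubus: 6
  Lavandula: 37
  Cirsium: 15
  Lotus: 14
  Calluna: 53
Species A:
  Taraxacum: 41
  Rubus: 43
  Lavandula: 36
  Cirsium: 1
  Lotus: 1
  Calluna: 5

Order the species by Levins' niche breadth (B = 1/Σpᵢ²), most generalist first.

Species C > Species A > Species D

Proportions for Species D (n=226): 24/226=0.1062, 145/226=0.6416, 29/226=0.1283, 12/226=0.0531, 1/226=0.0044, 15/226=0.0664
Proportions for Species C (n=224): 99/224=0.4420, 6/224=0.0268, 37/224=0.1652, 15/224=0.0670, 14/224=0.0625, 53/224=0.2366
Proportions for Species A (n=127): 41/127=0.3228, 43/127=0.3386, 36/127=0.2835, 1/127=0.0079, 1/127=0.0079, 5/127=0.0394
Σp_Dᵢ² = 0.1062² + 0.6416² + 0.1283² + 0.0531² + 0.0044² + 0.0664² = 0.011278 + 0.411651 + 0.016461 + 0.002820 + 0.000019 + 0.004409 = 0.446638
B_D = 1 / 0.446638 = 2.2389
Σp_Cᵢ² = 0.4420² + 0.0268² + 0.1652² + 0.0670² + 0.0625² + 0.2366² = 0.195364 + 0.000718 + 0.027291 + 0.004489 + 0.003906 + 0.055980 = 0.287748
B_C = 1 / 0.287748 = 3.4753
Σp_Aᵢ² = 0.3228² + 0.3386² + 0.2835² + 0.0079² + 0.0079² + 0.0394² = 0.104200 + 0.114650 + 0.080372 + 0.000062 + 0.000062 + 0.001552 = 0.300898
B_A = 1 / 0.300898 = 3.3234
Ranking by B (broadest → narrowest): Species C (3.48) > Species A (3.32) > Species D (2.24)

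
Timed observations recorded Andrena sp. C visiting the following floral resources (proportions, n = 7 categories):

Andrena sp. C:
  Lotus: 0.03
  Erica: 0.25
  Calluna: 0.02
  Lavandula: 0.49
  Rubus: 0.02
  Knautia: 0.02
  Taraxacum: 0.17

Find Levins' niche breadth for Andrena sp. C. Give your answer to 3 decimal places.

2.998

Σpᵢ² = 0.03² + 0.25² + 0.02² + 0.49² + 0.02² + 0.02² + 0.17² = 0.0009 + 0.0625 + 0.0004 + 0.2401 + 0.0004 + 0.0004 + 0.0289 = 0.3336
B = 1 / 0.3336 = 2.99760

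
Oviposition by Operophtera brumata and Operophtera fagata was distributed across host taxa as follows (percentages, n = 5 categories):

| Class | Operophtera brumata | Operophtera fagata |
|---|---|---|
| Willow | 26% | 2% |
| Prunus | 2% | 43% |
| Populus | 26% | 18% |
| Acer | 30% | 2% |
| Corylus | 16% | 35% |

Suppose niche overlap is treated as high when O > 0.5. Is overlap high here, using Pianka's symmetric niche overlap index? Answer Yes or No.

No

Convert percentages to proportions (divide by 100).
Σ p₁ᵢp₂ᵢ = 0.0052 + 0.0086 + 0.0468 + 0.0060 + 0.0560 = 0.1226
Σp_1ᵢ² = 0.26² + 0.02² + 0.26² + 0.30² + 0.16² = 0.0676 + 0.0004 + 0.0676 + 0.0900 + 0.0256 = 0.2512
Σp_2ᵢ² = 0.02² + 0.43² + 0.18² + 0.02² + 0.35² = 0.0004 + 0.1849 + 0.0324 + 0.0004 + 0.1225 = 0.3406
O = 0.1226 / √(0.2512 × 0.3406) = 0.1226 / 0.29250 = 0.4191
O = 0.4191 < 0.5 → No.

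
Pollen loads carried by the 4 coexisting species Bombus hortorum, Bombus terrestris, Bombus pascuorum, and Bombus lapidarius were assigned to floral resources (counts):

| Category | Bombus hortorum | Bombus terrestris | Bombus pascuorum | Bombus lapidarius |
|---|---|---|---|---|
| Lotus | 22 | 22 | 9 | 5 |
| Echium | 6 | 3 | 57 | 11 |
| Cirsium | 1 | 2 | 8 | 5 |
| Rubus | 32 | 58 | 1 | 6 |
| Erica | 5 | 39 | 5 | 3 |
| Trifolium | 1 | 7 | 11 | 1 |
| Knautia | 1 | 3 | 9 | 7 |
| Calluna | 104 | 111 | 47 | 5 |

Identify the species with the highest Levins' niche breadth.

Proportions for Bombus hortorum (n=172): 22/172=0.1279, 6/172=0.0349, 1/172=0.0058, 32/172=0.1860, 5/172=0.0291, 1/172=0.0058, 1/172=0.0058, 104/172=0.6047
Proportions for Bombus terrestris (n=245): 22/245=0.0898, 3/245=0.0122, 2/245=0.0082, 58/245=0.2367, 39/245=0.1592, 7/245=0.0286, 3/245=0.0122, 111/245=0.4531
Proportions for Bombus pascuorum (n=147): 9/147=0.0612, 57/147=0.3878, 8/147=0.0544, 1/147=0.0068, 5/147=0.0340, 11/147=0.0748, 9/147=0.0612, 47/147=0.3197
Proportions for Bombus lapidarius (n=43): 5/43=0.1163, 11/43=0.2558, 5/43=0.1163, 6/43=0.1395, 3/43=0.0698, 1/43=0.0233, 7/43=0.1628, 5/43=0.1163
Σp_hortᵢ² = 0.1279² + 0.0349² + 0.0058² + 0.1860² + 0.0291² + 0.0058² + 0.0058² + 0.6047² = 0.016358 + 0.001218 + 0.000034 + 0.034596 + 0.000847 + 0.000034 + 0.000034 + 0.365662 = 0.418783
B_hort = 1 / 0.418783 = 2.3879
Σp_terrᵢ² = 0.0898² + 0.0122² + 0.0082² + 0.2367² + 0.1592² + 0.0286² + 0.0122² + 0.4531² = 0.008064 + 0.000149 + 0.000067 + 0.056027 + 0.025345 + 0.000818 + 0.000149 + 0.205300 = 0.295919
B_terr = 1 / 0.295919 = 3.3793
Σp_pascᵢ² = 0.0612² + 0.3878² + 0.0544² + 0.0068² + 0.0340² + 0.0748² + 0.0612² + 0.3197² = 0.003745 + 0.150389 + 0.002959 + 0.000046 + 0.001156 + 0.005595 + 0.003745 + 0.102208 = 0.269843
B_pasc = 1 / 0.269843 = 3.7059
Σp_lapiᵢ² = 0.1163² + 0.2558² + 0.1163² + 0.1395² + 0.0698² + 0.0233² + 0.1628² + 0.1163² = 0.013526 + 0.065434 + 0.013526 + 0.019460 + 0.004872 + 0.000543 + 0.026504 + 0.013526 = 0.157391
B_lapi = 1 / 0.157391 = 6.3536
Highest B → broadest niche (most generalist): Bombus lapidarius (B = 6.35).

Bombus lapidarius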